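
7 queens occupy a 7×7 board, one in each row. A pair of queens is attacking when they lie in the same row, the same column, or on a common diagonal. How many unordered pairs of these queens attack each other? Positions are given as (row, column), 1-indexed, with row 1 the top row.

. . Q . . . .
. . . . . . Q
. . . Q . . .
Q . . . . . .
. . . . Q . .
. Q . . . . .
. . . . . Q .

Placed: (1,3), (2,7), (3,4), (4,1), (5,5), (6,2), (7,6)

All columns are distinct and no two queens satisfy |Δrow| = |Δcol|, so no pair attacks.

0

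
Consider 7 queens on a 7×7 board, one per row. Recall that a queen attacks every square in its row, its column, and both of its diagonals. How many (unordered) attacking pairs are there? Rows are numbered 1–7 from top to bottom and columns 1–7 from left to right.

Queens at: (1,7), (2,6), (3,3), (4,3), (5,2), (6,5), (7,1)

Same column: (3,3)–(4,3) (column 3).
Same diagonal: (1,7)–(2,6) (|1−2| = |7−6| = 1); (1,7)–(7,1) (|1−7| = |7−1| = 6); (2,6)–(7,1) (|2−7| = |6−1| = 5); (4,3)–(5,2) (|4−5| = |3−2| = 1); (4,3)–(6,5) (|4−6| = |3−5| = 2).
Total attacking pairs: 6.

6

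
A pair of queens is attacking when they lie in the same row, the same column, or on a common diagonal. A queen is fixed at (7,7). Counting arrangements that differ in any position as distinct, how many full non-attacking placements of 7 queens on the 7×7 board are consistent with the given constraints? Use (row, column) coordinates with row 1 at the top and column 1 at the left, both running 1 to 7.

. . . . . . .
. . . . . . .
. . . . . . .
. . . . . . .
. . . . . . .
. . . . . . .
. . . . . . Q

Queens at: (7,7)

4

Branch on row 1: col 2 → 1; col 3 → 1; col 4 → 1; col 5 → 1; col 6 → 0.
Sum: 1 + 1 + 1 + 1 + 0 = 4.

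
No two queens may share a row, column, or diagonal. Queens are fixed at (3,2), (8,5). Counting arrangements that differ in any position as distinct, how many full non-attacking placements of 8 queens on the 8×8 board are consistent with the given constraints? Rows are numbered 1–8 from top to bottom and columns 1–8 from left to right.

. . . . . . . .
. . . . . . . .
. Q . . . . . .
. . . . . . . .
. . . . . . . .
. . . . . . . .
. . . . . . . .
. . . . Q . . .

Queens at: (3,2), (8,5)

3

Branch on row 1: col 1 → 0; col 3 → 2; col 6 → 0; col 7 → 1; col 8 → 0.
Sum: 0 + 2 + 0 + 1 + 0 = 3.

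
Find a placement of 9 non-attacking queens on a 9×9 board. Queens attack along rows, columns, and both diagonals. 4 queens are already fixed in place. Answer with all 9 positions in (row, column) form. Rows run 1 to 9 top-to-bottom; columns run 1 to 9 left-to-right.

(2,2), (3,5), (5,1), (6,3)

Row 1: attacked by (2,2)→{1,2,3}; (3,5)→{3,5,7}; (5,1)→{1,5}; (6,3)→{3,8}. Safe: 4, 6, 9. Place at column 9.
Row 4: attacked by (1,9)→{6,9}; (2,2)→{2,4}; (3,5)→{4,5,6}; (5,1)→{1,2}; (6,3)→{1,3,5}. Safe: 7, 8. Place at column 7.
Row 7: attacked by (1,9)→{3,9}; (2,2)→{2,7}; (3,5)→{1,5,9}; (4,7)→{4,7}; (5,1)→{1,3}; (6,3)→{2,3,4}. Safe: 6, 8. Place at column 8.
Row 8: attacked by (1,9)→{2,9}; (2,2)→{2,8}; (3,5)→{5}; (4,7)→{3,7}; (5,1)→{1,4}; (6,3)→{1,3,5}; (7,8)→{7,8,9}. Safe: 6. Place at column 6.
Row 9: attacked by (1,9)→{1,9}; (2,2)→{2,9}; (3,5)→{5}; (4,7)→{2,7}; (5,1)→{1,5}; (6,3)→{3,6}; (7,8)→{6,8}; (8,6)→{5,6,7}. Safe: 4. Place at column 4.
Columns [9, 2, 5, 7, 1, 3, 8, 6, 4], r−c [-8, 0, -2, -3, 4, 3, -1, 2, 5], r+c [10, 4, 8, 11, 6, 9, 15, 14, 13] are all distinct, so no two queens attack.

(1,9) (2,2) (3,5) (4,7) (5,1) (6,3) (7,8) (8,6) (9,4)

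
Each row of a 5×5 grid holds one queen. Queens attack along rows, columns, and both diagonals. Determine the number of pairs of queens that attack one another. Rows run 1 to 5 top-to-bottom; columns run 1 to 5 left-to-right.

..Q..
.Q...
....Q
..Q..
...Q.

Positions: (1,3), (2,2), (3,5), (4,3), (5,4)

4

Same column: (1,3)–(4,3) (column 3).
Same diagonal: (1,3)–(2,2) (|1−2| = |3−2| = 1); (1,3)–(3,5) (|1−3| = |3−5| = 2); (4,3)–(5,4) (|4−5| = |3−4| = 1).
Total attacking pairs: 4.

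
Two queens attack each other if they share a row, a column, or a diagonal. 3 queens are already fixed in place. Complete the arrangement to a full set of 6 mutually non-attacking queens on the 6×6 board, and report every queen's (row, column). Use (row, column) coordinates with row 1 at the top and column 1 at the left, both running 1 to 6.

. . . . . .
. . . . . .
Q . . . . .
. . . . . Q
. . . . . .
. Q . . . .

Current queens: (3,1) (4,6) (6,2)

Row 1: attacked by (3,1)→{1,3}; (4,6)→{3,6}; (6,2)→{2}. Safe: 4, 5. Place at column 5.
Row 2: attacked by (1,5)→{4,5,6}; (3,1)→{1,2}; (4,6)→{4,6}; (6,2)→{2,6}. Safe: 3. Place at column 3.
Row 5: attacked by (1,5)→{1,5}; (2,3)→{3,6}; (3,1)→{1,3}; (4,6)→{5,6}; (6,2)→{1,2,3}. Safe: 4. Place at column 4.
Columns [5, 3, 1, 6, 4, 2], r−c [-4, -1, 2, -2, 1, 4], r+c [6, 5, 4, 10, 9, 8] are all distinct, so no two queens attack.

(1,5) (2,3) (3,1) (4,6) (5,4) (6,2)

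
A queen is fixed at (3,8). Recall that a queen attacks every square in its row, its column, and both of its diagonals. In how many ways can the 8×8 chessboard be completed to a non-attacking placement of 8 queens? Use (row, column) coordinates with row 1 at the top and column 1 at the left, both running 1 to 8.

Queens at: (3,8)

16

Branch on row 1: col 1 → 2; col 2 → 1; col 3 → 4; col 4 → 4; col 5 → 4; col 7 → 1.
Sum: 2 + 1 + 4 + 4 + 4 + 1 = 16.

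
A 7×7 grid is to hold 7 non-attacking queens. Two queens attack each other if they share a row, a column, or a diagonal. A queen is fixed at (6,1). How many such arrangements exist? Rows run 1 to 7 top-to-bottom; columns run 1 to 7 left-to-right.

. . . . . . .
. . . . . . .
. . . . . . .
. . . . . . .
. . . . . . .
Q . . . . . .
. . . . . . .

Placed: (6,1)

7

Branch on row 1: col 2 → 1; col 3 → 1; col 4 → 2; col 5 → 2; col 7 → 1.
Sum: 1 + 1 + 2 + 2 + 1 = 7.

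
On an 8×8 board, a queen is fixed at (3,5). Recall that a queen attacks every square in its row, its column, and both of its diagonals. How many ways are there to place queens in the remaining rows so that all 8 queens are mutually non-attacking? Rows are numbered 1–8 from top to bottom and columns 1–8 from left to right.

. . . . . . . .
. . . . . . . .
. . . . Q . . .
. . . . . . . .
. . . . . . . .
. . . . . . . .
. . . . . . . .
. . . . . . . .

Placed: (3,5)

Branch on row 1: col 1 → 1; col 2 → 1; col 4 → 6; col 6 → 3; col 8 → 1.
Sum: 1 + 1 + 6 + 3 + 1 = 12.

12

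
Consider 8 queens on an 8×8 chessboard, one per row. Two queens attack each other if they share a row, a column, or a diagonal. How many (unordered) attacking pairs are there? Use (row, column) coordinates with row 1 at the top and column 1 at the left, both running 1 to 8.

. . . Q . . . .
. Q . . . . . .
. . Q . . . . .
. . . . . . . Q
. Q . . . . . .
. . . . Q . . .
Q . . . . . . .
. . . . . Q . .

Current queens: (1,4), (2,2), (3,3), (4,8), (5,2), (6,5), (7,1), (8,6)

Same column: (2,2)–(5,2) (column 2).
Same diagonal: (2,2)–(3,3) (|2−3| = |2−3| = 1).
Total attacking pairs: 2.

2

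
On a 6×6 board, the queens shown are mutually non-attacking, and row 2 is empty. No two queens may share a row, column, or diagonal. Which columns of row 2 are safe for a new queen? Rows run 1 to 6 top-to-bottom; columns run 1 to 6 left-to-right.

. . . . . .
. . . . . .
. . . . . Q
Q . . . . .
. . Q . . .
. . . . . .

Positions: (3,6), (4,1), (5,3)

columns 2, 4

(3,6) attacks row 2 at column 6 and diagonals 5.
(4,1) attacks row 2 at column 1 and diagonals 3.
(5,3) attacks row 2 at column 3 and diagonals 6.
Attacked columns: {1, 3, 5, 6}. Safe: {2, 4}.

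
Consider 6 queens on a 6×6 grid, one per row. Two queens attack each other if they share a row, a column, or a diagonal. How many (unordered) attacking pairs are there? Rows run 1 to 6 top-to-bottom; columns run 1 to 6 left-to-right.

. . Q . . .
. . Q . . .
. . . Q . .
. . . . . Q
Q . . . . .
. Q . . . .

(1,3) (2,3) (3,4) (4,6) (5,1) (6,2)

Same column: (1,3)–(2,3) (column 3).
Same diagonal: (1,3)–(4,6) (|1−4| = |3−6| = 3); (2,3)–(3,4) (|2−3| = |3−4| = 1); (5,1)–(6,2) (|5−6| = |1−2| = 1).
Total attacking pairs: 4.

4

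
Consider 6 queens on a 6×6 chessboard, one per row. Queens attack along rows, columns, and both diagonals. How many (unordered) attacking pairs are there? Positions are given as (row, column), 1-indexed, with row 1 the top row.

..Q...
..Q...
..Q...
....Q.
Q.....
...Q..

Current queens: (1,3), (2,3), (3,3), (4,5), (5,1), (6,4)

5

Same column: (1,3)–(2,3) (column 3); (1,3)–(3,3) (column 3); (2,3)–(3,3) (column 3).
Same diagonal: (2,3)–(4,5) (|2−4| = |3−5| = 2); (3,3)–(5,1) (|3−5| = |3−1| = 2).
Total attacking pairs: 5.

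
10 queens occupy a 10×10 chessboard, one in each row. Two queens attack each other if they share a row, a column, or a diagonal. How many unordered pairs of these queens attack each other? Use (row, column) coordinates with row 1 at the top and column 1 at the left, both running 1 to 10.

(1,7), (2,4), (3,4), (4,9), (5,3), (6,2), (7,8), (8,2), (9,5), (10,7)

8

Same column: (1,7)–(10,7) (column 7); (2,4)–(3,4) (column 4); (6,2)–(8,2) (column 2).
Same diagonal: (1,7)–(5,3) (|1−5| = |7−3| = 4); (1,7)–(6,2) (|1−6| = |7−2| = 5); (3,4)–(7,8) (|3−7| = |4−8| = 4); (5,3)–(6,2) (|5−6| = |3−2| = 1); (6,2)–(9,5) (|6−9| = |2−5| = 3).
Total attacking pairs: 8.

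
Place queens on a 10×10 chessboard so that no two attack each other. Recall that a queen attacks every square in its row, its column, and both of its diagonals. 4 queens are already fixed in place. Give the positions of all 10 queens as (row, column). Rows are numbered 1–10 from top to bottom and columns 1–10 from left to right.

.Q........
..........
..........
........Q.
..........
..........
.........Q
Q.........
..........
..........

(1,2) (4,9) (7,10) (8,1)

(1,2) (2,8) (3,3) (4,9) (5,7) (6,5) (7,10) (8,1) (9,6) (10,4)

Row 2: attacked by (1,2)→{1,2,3}; (4,9)→{7,9}; (7,10)→{5,10}; (8,1)→{1,7}. Safe: 4, 6, 8. Place at column 8.
Row 3: attacked by (1,2)→{2,4}; (2,8)→{7,8,9}; (4,9)→{8,9,10}; (7,10)→{6,10}; (8,1)→{1,6}. Safe: 3, 5. Place at column 3.
Row 5: attacked by (1,2)→{2,6}; (2,8)→{5,8}; (3,3)→{1,3,5}; (4,9)→{8,9,10}; (7,10)→{8,10}; (8,1)→{1,4}. Safe: 7. Place at column 7.
Row 6: attacked by (1,2)→{2,7}; (2,8)→{4,8}; (3,3)→{3,6}; (4,9)→{7,9}; (5,7)→{6,7,8}; (7,10)→{9,10}; (8,1)→{1,3}. Safe: 5. Place at column 5.
Row 9: attacked by (1,2)→{2,10}; (2,8)→{1,8}; (3,3)→{3,9}; (4,9)→{4,9}; (5,7)→{3,7}; (6,5)→{2,5,8}; (7,10)→{8,10}; (8,1)→{1,2}. Safe: 6. Place at column 6.
Row 10: attacked by (1,2)→{2}; (2,8)→{8}; (3,3)→{3,10}; (4,9)→{3,9}; (5,7)→{2,7}; (6,5)→{1,5,9}; (7,10)→{7,10}; (8,1)→{1,3}; (9,6)→{5,6,7}. Safe: 4. Place at column 4.
Columns [2, 8, 3, 9, 7, 5, 10, 1, 6, 4], r−c [-1, -6, 0, -5, -2, 1, -3, 7, 3, 6], r+c [3, 10, 6, 13, 12, 11, 17, 9, 15, 14] are all distinct, so no two queens attack.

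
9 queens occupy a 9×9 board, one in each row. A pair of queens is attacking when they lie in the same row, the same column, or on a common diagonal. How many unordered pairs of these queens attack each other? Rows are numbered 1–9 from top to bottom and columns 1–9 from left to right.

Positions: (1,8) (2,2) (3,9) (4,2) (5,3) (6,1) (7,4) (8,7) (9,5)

2

Same column: (2,2)–(4,2) (column 2).
Same diagonal: (4,2)–(5,3) (|4−5| = |2−3| = 1).
Total attacking pairs: 2.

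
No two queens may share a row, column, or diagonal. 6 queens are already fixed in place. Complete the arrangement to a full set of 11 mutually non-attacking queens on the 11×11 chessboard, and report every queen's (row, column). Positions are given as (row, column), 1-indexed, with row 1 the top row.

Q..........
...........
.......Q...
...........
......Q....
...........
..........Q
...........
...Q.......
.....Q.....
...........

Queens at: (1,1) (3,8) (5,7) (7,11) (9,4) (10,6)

(1,1) (2,5) (3,8) (4,10) (5,7) (6,3) (7,11) (8,2) (9,4) (10,6) (11,9)

Row 2: attacked by (1,1)→{1,2}; (3,8)→{7,8,9}; (5,7)→{4,7,10}; (7,11)→{6,11}; (9,4)→{4,11}; (10,6)→{6}. Safe: 3, 5. Place at column 5.
Row 4: attacked by (1,1)→{1,4}; (2,5)→{3,5,7}; (3,8)→{7,8,9}; (5,7)→{6,7,8}; (7,11)→{8,11}; (9,4)→{4,9}; (10,6)→{6}. Safe: 2, 10. Place at column 10.
Row 6: attacked by (1,1)→{1,6}; (2,5)→{1,5,9}; (3,8)→{5,8,11}; (4,10)→{8,10}; (5,7)→{6,7,8}; (7,11)→{10,11}; (9,4)→{1,4,7}; (10,6)→{2,6,10}. Safe: 3. Place at column 3.
Row 8: attacked by (1,1)→{1,8}; (2,5)→{5,11}; (3,8)→{3,8}; (4,10)→{6,10}; (5,7)→{4,7,10}; (6,3)→{1,3,5}; (7,11)→{10,11}; (9,4)→{3,4,5}; (10,6)→{4,6,8}. Safe: 2, 9. Place at column 2.
Row 11: attacked by (1,1)→{1,11}; (2,5)→{5}; (3,8)→{8}; (4,10)→{3,10}; (5,7)→{1,7}; (6,3)→{3,8}; (7,11)→{7,11}; (8,2)→{2,5}; (9,4)→{2,4,6}; (10,6)→{5,6,7}. Safe: 9. Place at column 9.
Columns [1, 5, 8, 10, 7, 3, 11, 2, 4, 6, 9], r−c [0, -3, -5, -6, -2, 3, -4, 6, 5, 4, 2], r+c [2, 7, 11, 14, 12, 9, 18, 10, 13, 16, 20] are all distinct, so no two queens attack.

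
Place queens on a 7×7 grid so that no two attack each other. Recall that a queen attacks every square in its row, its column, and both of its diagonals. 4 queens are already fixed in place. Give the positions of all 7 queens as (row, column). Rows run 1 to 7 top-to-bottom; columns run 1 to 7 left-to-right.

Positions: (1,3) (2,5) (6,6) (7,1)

(1,3) (2,5) (3,7) (4,2) (5,4) (6,6) (7,1)

Row 3: attacked by (1,3)→{1,3,5}; (2,5)→{4,5,6}; (6,6)→{3,6}; (7,1)→{1,5}. Safe: 2, 7. Place at column 7.
Row 4: attacked by (1,3)→{3,6}; (2,5)→{3,5,7}; (3,7)→{6,7}; (6,6)→{4,6}; (7,1)→{1,4}. Safe: 2. Place at column 2.
Row 5: attacked by (1,3)→{3,7}; (2,5)→{2,5}; (3,7)→{5,7}; (4,2)→{1,2,3}; (6,6)→{5,6,7}; (7,1)→{1,3}. Safe: 4. Place at column 4.
Columns [3, 5, 7, 2, 4, 6, 1], r−c [-2, -3, -4, 2, 1, 0, 6], r+c [4, 7, 10, 6, 9, 12, 8] are all distinct, so no two queens attack.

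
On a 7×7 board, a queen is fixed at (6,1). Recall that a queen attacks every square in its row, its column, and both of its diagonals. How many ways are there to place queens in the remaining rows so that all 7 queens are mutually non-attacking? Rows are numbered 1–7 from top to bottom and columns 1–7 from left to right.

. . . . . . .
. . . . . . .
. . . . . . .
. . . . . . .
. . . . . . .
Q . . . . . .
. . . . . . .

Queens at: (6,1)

7

Branch on row 1: col 2 → 1; col 3 → 1; col 4 → 2; col 5 → 2; col 7 → 1.
Sum: 1 + 1 + 2 + 2 + 1 = 7.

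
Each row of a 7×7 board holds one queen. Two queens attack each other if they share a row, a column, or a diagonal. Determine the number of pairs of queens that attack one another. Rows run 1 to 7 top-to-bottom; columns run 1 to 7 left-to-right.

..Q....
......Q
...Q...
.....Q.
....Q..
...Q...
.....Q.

Same column: (3,4)–(6,4) (column 4); (4,6)–(7,6) (column 6).
Same diagonal: (1,3)–(4,6) (|1−4| = |3−6| = 3); (4,6)–(5,5) (|4−5| = |6−5| = 1); (4,6)–(6,4) (|4−6| = |6−4| = 2); (5,5)–(6,4) (|5−6| = |5−4| = 1).
Total attacking pairs: 6.

6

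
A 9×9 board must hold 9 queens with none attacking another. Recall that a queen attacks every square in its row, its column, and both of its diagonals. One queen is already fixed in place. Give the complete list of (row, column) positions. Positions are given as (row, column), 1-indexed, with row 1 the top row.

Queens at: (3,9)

Row 1: attacked by (3,9)→{7,9}. Safe: 1, 2, 3, 4, 5, 6, 8. Place at column 6.
Row 2: attacked by (1,6)→{5,6,7}; (3,9)→{8,9}. Safe: 1, 2, 3, 4. Place at column 2.
Row 4: attacked by (1,6)→{3,6,9}; (2,2)→{2,4}; (3,9)→{8,9}. Safe: 1, 5, 7. Place at column 5.
Row 5: attacked by (1,6)→{2,6}; (2,2)→{2,5}; (3,9)→{7,9}; (4,5)→{4,5,6}. Safe: 1, 3, 8. Place at column 3.
Row 6: attacked by (1,6)→{1,6}; (2,2)→{2,6}; (3,9)→{6,9}; (4,5)→{3,5,7}; (5,3)→{2,3,4}. Safe: 8. Place at column 8.
Row 7: attacked by (1,6)→{6}; (2,2)→{2,7}; (3,9)→{5,9}; (4,5)→{2,5,8}; (5,3)→{1,3,5}; (6,8)→{7,8,9}. Safe: 4. Place at column 4.
Row 8: attacked by (1,6)→{6}; (2,2)→{2,8}; (3,9)→{4,9}; (4,5)→{1,5,9}; (5,3)→{3,6}; (6,8)→{6,8}; (7,4)→{3,4,5}. Safe: 7. Place at column 7.
Row 9: attacked by (1,6)→{6}; (2,2)→{2,9}; (3,9)→{3,9}; (4,5)→{5}; (5,3)→{3,7}; (6,8)→{5,8}; (7,4)→{2,4,6}; (8,7)→{6,7,8}. Safe: 1. Place at column 1.
Columns [6, 2, 9, 5, 3, 8, 4, 7, 1], r−c [-5, 0, -6, -1, 2, -2, 3, 1, 8], r+c [7, 4, 12, 9, 8, 14, 11, 15, 10] are all distinct, so no two queens attack.

(1,6) (2,2) (3,9) (4,5) (5,3) (6,8) (7,4) (8,7) (9,1)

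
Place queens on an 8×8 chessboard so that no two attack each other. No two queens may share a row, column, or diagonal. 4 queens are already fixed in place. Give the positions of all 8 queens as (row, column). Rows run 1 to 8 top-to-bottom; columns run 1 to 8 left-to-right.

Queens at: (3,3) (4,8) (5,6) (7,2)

(1,7) (2,1) (3,3) (4,8) (5,6) (6,4) (7,2) (8,5)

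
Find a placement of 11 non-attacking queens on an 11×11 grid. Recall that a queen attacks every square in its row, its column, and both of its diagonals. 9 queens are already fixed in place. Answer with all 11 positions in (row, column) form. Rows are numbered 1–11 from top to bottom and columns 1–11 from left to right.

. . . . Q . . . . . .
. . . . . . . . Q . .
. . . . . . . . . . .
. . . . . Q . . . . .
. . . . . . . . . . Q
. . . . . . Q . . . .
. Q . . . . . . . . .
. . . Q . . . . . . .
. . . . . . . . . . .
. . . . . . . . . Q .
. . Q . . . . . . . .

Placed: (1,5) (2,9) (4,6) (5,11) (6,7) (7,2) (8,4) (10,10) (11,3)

(1,5) (2,9) (3,1) (4,6) (5,11) (6,7) (7,2) (8,4) (9,8) (10,10) (11,3)

Row 3: attacked by (1,5)→{3,5,7}; (2,9)→{8,9,10}; (4,6)→{5,6,7}; (5,11)→{9,11}; (6,7)→{4,7,10}; (7,2)→{2,6}; (8,4)→{4,9}; (10,10)→{3,10}; (11,3)→{3,11}. Safe: 1. Place at column 1.
Row 9: attacked by (1,5)→{5}; (2,9)→{2,9}; (3,1)→{1,7}; (4,6)→{1,6,11}; (5,11)→{7,11}; (6,7)→{4,7,10}; (7,2)→{2,4}; (8,4)→{3,4,5}; (10,10)→{9,10,11}; (11,3)→{1,3,5}. Safe: 8. Place at column 8.
Columns [5, 9, 1, 6, 11, 7, 2, 4, 8, 10, 3], r−c [-4, -7, 2, -2, -6, -1, 5, 4, 1, 0, 8], r+c [6, 11, 4, 10, 16, 13, 9, 12, 17, 20, 14] are all distinct, so no two queens attack.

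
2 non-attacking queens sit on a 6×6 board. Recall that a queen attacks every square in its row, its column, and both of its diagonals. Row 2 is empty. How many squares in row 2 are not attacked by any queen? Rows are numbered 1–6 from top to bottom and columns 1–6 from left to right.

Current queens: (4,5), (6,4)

(4,5) attacks row 2 at column 5 and diagonals 3.
(6,4) attacks row 2 at column 4.
Attacked columns: {3, 4, 5}. Safe: {1, 2, 6}.

3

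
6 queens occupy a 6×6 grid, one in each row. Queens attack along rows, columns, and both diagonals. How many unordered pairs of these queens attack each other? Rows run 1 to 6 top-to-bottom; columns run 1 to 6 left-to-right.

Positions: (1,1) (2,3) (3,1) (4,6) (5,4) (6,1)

3

Same column: (1,1)–(3,1) (column 1); (1,1)–(6,1) (column 1); (3,1)–(6,1) (column 1).
Total attacking pairs: 3.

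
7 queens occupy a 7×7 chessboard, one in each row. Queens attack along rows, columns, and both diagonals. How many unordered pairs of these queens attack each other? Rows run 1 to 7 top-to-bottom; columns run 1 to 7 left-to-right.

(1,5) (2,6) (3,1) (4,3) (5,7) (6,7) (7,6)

Same column: (2,6)–(7,6) (column 6); (5,7)–(6,7) (column 7).
Same diagonal: (1,5)–(2,6) (|1−2| = |5−6| = 1); (4,3)–(7,6) (|4−7| = |3−6| = 3); (6,7)–(7,6) (|6−7| = |7−6| = 1).
Total attacking pairs: 5.

5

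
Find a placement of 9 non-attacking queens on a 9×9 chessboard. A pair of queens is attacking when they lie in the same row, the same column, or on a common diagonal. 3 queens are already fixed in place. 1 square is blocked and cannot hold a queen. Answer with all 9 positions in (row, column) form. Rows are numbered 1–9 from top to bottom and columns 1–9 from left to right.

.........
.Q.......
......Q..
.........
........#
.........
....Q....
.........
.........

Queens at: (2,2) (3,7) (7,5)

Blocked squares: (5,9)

Row 1: attacked by (2,2)→{1,2,3}; (3,7)→{5,7,9}; (7,5)→{5}. Safe: 4, 6, 8. Place at column 4.
Row 4: attacked by (1,4)→{1,4,7}; (2,2)→{2,4}; (3,7)→{6,7,8}; (7,5)→{2,5,8}. Safe: 3, 9. Place at column 9.
Row 5: attacked by (1,4)→{4,8}; (2,2)→{2,5}; (3,7)→{5,7,9}; (4,9)→{8,9}; (7,5)→{3,5,7}. Blocked: 9. Safe: 1, 6. Place at column 1.
Row 6: attacked by (1,4)→{4,9}; (2,2)→{2,6}; (3,7)→{4,7}; (4,9)→{7,9}; (5,1)→{1,2}; (7,5)→{4,5,6}. Safe: 3, 8. Place at column 8.
Row 8: attacked by (1,4)→{4}; (2,2)→{2,8}; (3,7)→{2,7}; (4,9)→{5,9}; (5,1)→{1,4}; (6,8)→{6,8}; (7,5)→{4,5,6}. Safe: 3. Place at column 3.
Row 9: attacked by (1,4)→{4}; (2,2)→{2,9}; (3,7)→{1,7}; (4,9)→{4,9}; (5,1)→{1,5}; (6,8)→{5,8}; (7,5)→{3,5,7}; (8,3)→{2,3,4}. Safe: 6. Place at column 6.
Columns [4, 2, 7, 9, 1, 8, 5, 3, 6], r−c [-3, 0, -4, -5, 4, -2, 2, 5, 3], r+c [5, 4, 10, 13, 6, 14, 12, 11, 15] are all distinct, so no two queens attack.

(1,4) (2,2) (3,7) (4,9) (5,1) (6,8) (7,5) (8,3) (9,6)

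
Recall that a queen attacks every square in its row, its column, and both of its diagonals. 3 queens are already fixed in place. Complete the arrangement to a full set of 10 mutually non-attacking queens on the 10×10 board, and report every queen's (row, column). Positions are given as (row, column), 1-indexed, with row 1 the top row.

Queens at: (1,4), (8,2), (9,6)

(1,4) (2,9) (3,5) (4,3) (5,1) (6,10) (7,7) (8,2) (9,6) (10,8)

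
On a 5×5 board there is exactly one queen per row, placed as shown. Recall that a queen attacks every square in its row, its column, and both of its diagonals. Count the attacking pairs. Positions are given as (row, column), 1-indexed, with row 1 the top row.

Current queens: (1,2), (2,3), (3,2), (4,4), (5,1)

3

Same column: (1,2)–(3,2) (column 2).
Same diagonal: (1,2)–(2,3) (|1−2| = |2−3| = 1); (2,3)–(3,2) (|2−3| = |3−2| = 1).
Total attacking pairs: 3.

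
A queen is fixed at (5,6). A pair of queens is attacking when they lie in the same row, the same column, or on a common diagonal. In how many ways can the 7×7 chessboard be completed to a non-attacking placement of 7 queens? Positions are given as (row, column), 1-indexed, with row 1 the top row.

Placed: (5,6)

6

Branch on row 1: col 1 → 1; col 3 → 1; col 4 → 2; col 5 → 1; col 7 → 1.
Sum: 1 + 1 + 2 + 1 + 1 = 6.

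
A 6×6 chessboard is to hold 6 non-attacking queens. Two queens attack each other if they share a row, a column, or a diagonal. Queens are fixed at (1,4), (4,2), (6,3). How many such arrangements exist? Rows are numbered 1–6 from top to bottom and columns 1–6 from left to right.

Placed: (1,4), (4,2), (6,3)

1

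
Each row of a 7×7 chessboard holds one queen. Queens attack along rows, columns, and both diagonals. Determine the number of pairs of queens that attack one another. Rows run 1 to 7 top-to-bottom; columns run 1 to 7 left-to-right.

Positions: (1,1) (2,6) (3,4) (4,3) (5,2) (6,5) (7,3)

5

Same column: (4,3)–(7,3) (column 3).
Same diagonal: (3,4)–(4,3) (|3−4| = |4−3| = 1); (3,4)–(5,2) (|3−5| = |4−2| = 2); (4,3)–(5,2) (|4−5| = |3−2| = 1); (4,3)–(6,5) (|4−6| = |3−5| = 2).
Total attacking pairs: 5.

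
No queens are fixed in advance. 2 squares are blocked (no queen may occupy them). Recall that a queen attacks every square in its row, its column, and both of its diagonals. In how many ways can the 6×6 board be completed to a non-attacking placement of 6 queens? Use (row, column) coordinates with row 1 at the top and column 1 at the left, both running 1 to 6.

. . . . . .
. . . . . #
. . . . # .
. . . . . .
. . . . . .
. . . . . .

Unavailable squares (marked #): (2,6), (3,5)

2

Branch on row 1: col 1 → 0; col 2 → 1; col 3 → 0; col 4 → 0; col 5 → 1; col 6 → 0.
Sum: 0 + 1 + 0 + 0 + 1 + 0 = 2.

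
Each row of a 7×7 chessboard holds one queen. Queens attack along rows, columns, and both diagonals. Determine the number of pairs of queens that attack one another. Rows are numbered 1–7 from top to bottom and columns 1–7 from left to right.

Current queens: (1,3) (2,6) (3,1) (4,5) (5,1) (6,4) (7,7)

Same column: (3,1)–(5,1) (column 1).
Same diagonal: (1,3)–(3,1) (|1−3| = |3−1| = 2); (3,1)–(6,4) (|3−6| = |1−4| = 3).
Total attacking pairs: 3.

3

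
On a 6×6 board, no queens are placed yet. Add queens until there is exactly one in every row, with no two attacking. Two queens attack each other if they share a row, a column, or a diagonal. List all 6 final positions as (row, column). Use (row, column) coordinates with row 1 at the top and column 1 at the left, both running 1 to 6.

Row 1: Safe: 1, 2, 3, 4, 5, 6. Place at column 4.
Row 2: attacked by (1,4)→{3,4,5}. Safe: 1, 2, 6. Place at column 1.
Row 3: attacked by (1,4)→{2,4,6}; (2,1)→{1,2}. Safe: 3, 5. Place at column 5.
Row 4: attacked by (1,4)→{1,4}; (2,1)→{1,3}; (3,5)→{4,5,6}. Safe: 2. Place at column 2.
Row 5: attacked by (1,4)→{4}; (2,1)→{1,4}; (3,5)→{3,5}; (4,2)→{1,2,3}. Safe: 6. Place at column 6.
Row 6: attacked by (1,4)→{4}; (2,1)→{1,5}; (3,5)→{2,5}; (4,2)→{2,4}; (5,6)→{5,6}. Safe: 3. Place at column 3.
Columns [4, 1, 5, 2, 6, 3], r−c [-3, 1, -2, 2, -1, 3], r+c [5, 3, 8, 6, 11, 9] are all distinct, so no two queens attack.

(1,4) (2,1) (3,5) (4,2) (5,6) (6,3)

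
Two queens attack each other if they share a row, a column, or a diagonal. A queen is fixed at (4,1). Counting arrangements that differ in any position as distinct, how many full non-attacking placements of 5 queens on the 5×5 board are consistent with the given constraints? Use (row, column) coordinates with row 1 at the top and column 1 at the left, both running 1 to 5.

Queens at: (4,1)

2

Branch on row 1: col 2 → 1; col 3 → 0; col 5 → 1.
Sum: 1 + 0 + 1 = 2.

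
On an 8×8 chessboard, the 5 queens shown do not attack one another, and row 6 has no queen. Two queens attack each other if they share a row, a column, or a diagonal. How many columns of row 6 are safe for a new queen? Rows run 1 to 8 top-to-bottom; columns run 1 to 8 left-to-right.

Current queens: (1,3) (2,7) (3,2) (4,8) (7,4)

1

(1,3) attacks row 6 at column 3 and diagonals 8.
(2,7) attacks row 6 at column 7 and diagonals 3.
(3,2) attacks row 6 at column 2 and diagonals 5.
(4,8) attacks row 6 at column 8 and diagonals 6.
(7,4) attacks row 6 at column 4 and diagonals 3, 5.
Attacked columns: {2, 3, 4, 5, 6, 7, 8}. Safe: {1}.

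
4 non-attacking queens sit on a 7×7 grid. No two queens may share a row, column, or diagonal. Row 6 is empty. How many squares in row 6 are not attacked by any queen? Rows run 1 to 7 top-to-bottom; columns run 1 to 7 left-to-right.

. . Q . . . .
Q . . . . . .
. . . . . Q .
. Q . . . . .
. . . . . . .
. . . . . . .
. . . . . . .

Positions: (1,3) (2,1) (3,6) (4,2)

(1,3) attacks row 6 at column 3.
(2,1) attacks row 6 at column 1 and diagonals 5.
(3,6) attacks row 6 at column 6 and diagonals 3.
(4,2) attacks row 6 at column 2 and diagonals 4.
Attacked columns: {1, 2, 3, 4, 5, 6}. Safe: {7}.

1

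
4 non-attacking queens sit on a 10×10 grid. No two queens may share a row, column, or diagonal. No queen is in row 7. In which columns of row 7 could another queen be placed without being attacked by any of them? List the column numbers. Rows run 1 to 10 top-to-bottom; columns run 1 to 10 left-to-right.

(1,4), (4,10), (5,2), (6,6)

(1,4) attacks row 7 at column 4 and diagonals 10.
(4,10) attacks row 7 at column 10 and diagonals 7.
(5,2) attacks row 7 at column 2 and diagonals 4.
(6,6) attacks row 7 at column 6 and diagonals 5, 7.
Attacked columns: {2, 4, 5, 6, 7, 10}. Safe: {1, 3, 8, 9}.

columns 1, 3, 8, 9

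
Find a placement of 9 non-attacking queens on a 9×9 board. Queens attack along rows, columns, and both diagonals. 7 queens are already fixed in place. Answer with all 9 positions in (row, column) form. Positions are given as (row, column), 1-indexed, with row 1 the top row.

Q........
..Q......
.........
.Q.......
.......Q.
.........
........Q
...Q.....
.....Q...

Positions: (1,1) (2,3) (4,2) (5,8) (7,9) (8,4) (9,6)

(1,1) (2,3) (3,7) (4,2) (5,8) (6,5) (7,9) (8,4) (9,6)

Row 3: attacked by (1,1)→{1,3}; (2,3)→{2,3,4}; (4,2)→{1,2,3}; (5,8)→{6,8}; (7,9)→{5,9}; (8,4)→{4,9}; (9,6)→{6}. Safe: 7. Place at column 7.
Row 6: attacked by (1,1)→{1,6}; (2,3)→{3,7}; (3,7)→{4,7}; (4,2)→{2,4}; (5,8)→{7,8,9}; (7,9)→{8,9}; (8,4)→{2,4,6}; (9,6)→{3,6,9}. Safe: 5. Place at column 5.
Columns [1, 3, 7, 2, 8, 5, 9, 4, 6], r−c [0, -1, -4, 2, -3, 1, -2, 4, 3], r+c [2, 5, 10, 6, 13, 11, 16, 12, 15] are all distinct, so no two queens attack.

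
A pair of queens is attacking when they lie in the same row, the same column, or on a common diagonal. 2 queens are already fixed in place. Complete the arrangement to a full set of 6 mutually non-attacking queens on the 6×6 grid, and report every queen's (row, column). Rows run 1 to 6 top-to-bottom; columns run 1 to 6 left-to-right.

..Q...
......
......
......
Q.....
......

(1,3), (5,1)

Row 2: attacked by (1,3)→{2,3,4}; (5,1)→{1,4}. Safe: 5, 6. Place at column 6.
Row 3: attacked by (1,3)→{1,3,5}; (2,6)→{5,6}; (5,1)→{1,3}. Safe: 2, 4. Place at column 2.
Row 4: attacked by (1,3)→{3,6}; (2,6)→{4,6}; (3,2)→{1,2,3}; (5,1)→{1,2}. Safe: 5. Place at column 5.
Row 6: attacked by (1,3)→{3}; (2,6)→{2,6}; (3,2)→{2,5}; (4,5)→{3,5}; (5,1)→{1,2}. Safe: 4. Place at column 4.
Columns [3, 6, 2, 5, 1, 4], r−c [-2, -4, 1, -1, 4, 2], r+c [4, 8, 5, 9, 6, 10] are all distinct, so no two queens attack.

(1,3) (2,6) (3,2) (4,5) (5,1) (6,4)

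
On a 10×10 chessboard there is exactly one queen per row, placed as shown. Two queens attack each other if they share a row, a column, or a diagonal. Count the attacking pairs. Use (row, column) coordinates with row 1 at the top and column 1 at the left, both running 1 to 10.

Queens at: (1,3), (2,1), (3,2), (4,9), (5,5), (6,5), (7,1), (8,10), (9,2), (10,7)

8

Same column: (2,1)–(7,1) (column 1); (3,2)–(9,2) (column 2); (5,5)–(6,5) (column 5).
Same diagonal: (1,3)–(8,10) (|1−8| = |3−10| = 7); (2,1)–(3,2) (|2−3| = |1−2| = 1); (2,1)–(6,5) (|2−6| = |1−5| = 4); (3,2)–(6,5) (|3−6| = |2−5| = 3); (6,5)–(9,2) (|6−9| = |5−2| = 3).
Total attacking pairs: 8.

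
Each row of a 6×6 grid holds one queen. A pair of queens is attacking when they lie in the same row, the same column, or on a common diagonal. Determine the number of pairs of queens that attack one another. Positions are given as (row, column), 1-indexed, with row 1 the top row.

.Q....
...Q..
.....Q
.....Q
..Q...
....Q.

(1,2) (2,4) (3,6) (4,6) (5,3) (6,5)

Same column: (3,6)–(4,6) (column 6).
Same diagonal: (2,4)–(4,6) (|2−4| = |4−6| = 2).
Total attacking pairs: 2.

2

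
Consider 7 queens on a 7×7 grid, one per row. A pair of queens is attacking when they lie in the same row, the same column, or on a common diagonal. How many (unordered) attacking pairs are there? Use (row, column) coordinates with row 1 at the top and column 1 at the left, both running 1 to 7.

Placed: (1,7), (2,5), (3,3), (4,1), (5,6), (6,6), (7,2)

2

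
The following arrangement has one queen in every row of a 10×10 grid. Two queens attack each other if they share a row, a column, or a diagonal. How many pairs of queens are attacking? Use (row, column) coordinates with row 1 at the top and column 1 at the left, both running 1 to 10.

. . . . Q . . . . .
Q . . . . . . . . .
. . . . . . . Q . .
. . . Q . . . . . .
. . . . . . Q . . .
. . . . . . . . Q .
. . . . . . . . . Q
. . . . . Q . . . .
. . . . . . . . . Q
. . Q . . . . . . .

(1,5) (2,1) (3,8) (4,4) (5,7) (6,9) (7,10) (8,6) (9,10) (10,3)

2

Same column: (7,10)–(9,10) (column 10).
Same diagonal: (6,9)–(7,10) (|6−7| = |9−10| = 1).
Total attacking pairs: 2.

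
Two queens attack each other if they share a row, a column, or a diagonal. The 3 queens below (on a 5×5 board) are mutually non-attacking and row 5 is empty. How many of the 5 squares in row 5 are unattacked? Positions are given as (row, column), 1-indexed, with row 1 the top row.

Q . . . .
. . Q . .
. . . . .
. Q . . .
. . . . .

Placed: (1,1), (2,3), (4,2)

(1,1) attacks row 5 at column 1 and diagonals 5.
(2,3) attacks row 5 at column 3.
(4,2) attacks row 5 at column 2 and diagonals 1, 3.
Attacked columns: {1, 2, 3, 5}. Safe: {4}.

1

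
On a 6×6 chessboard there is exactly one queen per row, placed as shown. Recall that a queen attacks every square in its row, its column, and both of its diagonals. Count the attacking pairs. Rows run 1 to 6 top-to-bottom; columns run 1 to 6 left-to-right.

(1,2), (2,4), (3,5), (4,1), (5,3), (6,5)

3

Same column: (3,5)–(6,5) (column 5).
Same diagonal: (2,4)–(3,5) (|2−3| = |4−5| = 1); (3,5)–(5,3) (|3−5| = |5−3| = 2).
Total attacking pairs: 3.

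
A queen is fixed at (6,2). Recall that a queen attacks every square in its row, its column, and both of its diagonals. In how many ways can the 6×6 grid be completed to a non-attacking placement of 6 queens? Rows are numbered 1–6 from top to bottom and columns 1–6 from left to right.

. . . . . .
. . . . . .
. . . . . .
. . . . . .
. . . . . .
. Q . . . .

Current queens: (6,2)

1

Branch on row 1: col 1 → 0; col 3 → 0; col 4 → 0; col 5 → 1; col 6 → 0.
Sum: 0 + 0 + 0 + 1 + 0 = 1.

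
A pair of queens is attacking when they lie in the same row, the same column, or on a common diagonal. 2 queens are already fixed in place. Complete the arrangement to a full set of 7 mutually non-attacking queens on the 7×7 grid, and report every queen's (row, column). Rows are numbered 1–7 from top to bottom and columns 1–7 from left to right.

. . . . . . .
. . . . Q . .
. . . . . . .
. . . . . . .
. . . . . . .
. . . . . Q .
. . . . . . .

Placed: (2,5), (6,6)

Row 1: attacked by (2,5)→{4,5,6}; (6,6)→{1,6}. Safe: 2, 3, 7. Place at column 3.
Row 3: attacked by (1,3)→{1,3,5}; (2,5)→{4,5,6}; (6,6)→{3,6}. Safe: 2, 7. Place at column 7.
Row 4: attacked by (1,3)→{3,6}; (2,5)→{3,5,7}; (3,7)→{6,7}; (6,6)→{4,6}. Safe: 1, 2. Place at column 2.
Row 5: attacked by (1,3)→{3,7}; (2,5)→{2,5}; (3,7)→{5,7}; (4,2)→{1,2,3}; (6,6)→{5,6,7}. Safe: 4. Place at column 4.
Row 7: attacked by (1,3)→{3}; (2,5)→{5}; (3,7)→{3,7}; (4,2)→{2,5}; (5,4)→{2,4,6}; (6,6)→{5,6,7}. Safe: 1. Place at column 1.
Columns [3, 5, 7, 2, 4, 6, 1], r−c [-2, -3, -4, 2, 1, 0, 6], r+c [4, 7, 10, 6, 9, 12, 8] are all distinct, so no two queens attack.

(1,3) (2,5) (3,7) (4,2) (5,4) (6,6) (7,1)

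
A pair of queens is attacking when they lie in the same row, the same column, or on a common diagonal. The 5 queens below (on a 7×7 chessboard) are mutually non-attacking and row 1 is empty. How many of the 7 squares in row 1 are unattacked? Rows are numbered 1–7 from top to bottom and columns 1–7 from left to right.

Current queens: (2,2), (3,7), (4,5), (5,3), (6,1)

1

(2,2) attacks row 1 at column 2 and diagonals 1, 3.
(3,7) attacks row 1 at column 7 and diagonals 5.
(4,5) attacks row 1 at column 5 and diagonals 2.
(5,3) attacks row 1 at column 3 and diagonals 7.
(6,1) attacks row 1 at column 1 and diagonals 6.
Attacked columns: {1, 2, 3, 5, 6, 7}. Safe: {4}.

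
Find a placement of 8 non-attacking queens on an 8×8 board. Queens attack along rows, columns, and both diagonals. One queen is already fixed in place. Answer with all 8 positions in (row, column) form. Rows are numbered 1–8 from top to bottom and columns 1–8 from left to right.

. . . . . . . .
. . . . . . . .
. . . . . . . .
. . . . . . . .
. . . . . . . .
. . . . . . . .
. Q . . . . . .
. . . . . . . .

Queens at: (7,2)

(1,3) (2,8) (3,4) (4,7) (5,1) (6,6) (7,2) (8,5)

Row 1: attacked by (7,2)→{2,8}. Safe: 1, 3, 4, 5, 6, 7. Place at column 3.
Row 2: attacked by (1,3)→{2,3,4}; (7,2)→{2,7}. Safe: 1, 5, 6, 8. Place at column 8.
Row 3: attacked by (1,3)→{1,3,5}; (2,8)→{7,8}; (7,2)→{2,6}. Safe: 4. Place at column 4.
Row 4: attacked by (1,3)→{3,6}; (2,8)→{6,8}; (3,4)→{3,4,5}; (7,2)→{2,5}. Safe: 1, 7. Place at column 7.
Row 5: attacked by (1,3)→{3,7}; (2,8)→{5,8}; (3,4)→{2,4,6}; (4,7)→{6,7,8}; (7,2)→{2,4}. Safe: 1. Place at column 1.
Row 6: attacked by (1,3)→{3,8}; (2,8)→{4,8}; (3,4)→{1,4,7}; (4,7)→{5,7}; (5,1)→{1,2}; (7,2)→{1,2,3}. Safe: 6. Place at column 6.
Row 8: attacked by (1,3)→{3}; (2,8)→{2,8}; (3,4)→{4}; (4,7)→{3,7}; (5,1)→{1,4}; (6,6)→{4,6,8}; (7,2)→{1,2,3}. Safe: 5. Place at column 5.
Columns [3, 8, 4, 7, 1, 6, 2, 5], r−c [-2, -6, -1, -3, 4, 0, 5, 3], r+c [4, 10, 7, 11, 6, 12, 9, 13] are all distinct, so no two queens attack.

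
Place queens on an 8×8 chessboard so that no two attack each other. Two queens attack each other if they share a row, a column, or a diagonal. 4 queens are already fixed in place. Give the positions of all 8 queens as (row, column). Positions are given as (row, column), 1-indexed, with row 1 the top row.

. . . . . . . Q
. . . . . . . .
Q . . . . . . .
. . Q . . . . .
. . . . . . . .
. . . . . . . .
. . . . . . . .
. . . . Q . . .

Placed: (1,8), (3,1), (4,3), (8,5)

Row 2: attacked by (1,8)→{7,8}; (3,1)→{1,2}; (4,3)→{1,3,5}; (8,5)→{5}. Safe: 4, 6. Place at column 4.
Row 5: attacked by (1,8)→{4,8}; (2,4)→{1,4,7}; (3,1)→{1,3}; (4,3)→{2,3,4}; (8,5)→{2,5,8}. Safe: 6. Place at column 6.
Row 6: attacked by (1,8)→{3,8}; (2,4)→{4,8}; (3,1)→{1,4}; (4,3)→{1,3,5}; (5,6)→{5,6,7}; (8,5)→{3,5,7}. Safe: 2. Place at column 2.
Row 7: attacked by (1,8)→{2,8}; (2,4)→{4}; (3,1)→{1,5}; (4,3)→{3,6}; (5,6)→{4,6,8}; (6,2)→{1,2,3}; (8,5)→{4,5,6}. Safe: 7. Place at column 7.
Columns [8, 4, 1, 3, 6, 2, 7, 5], r−c [-7, -2, 2, 1, -1, 4, 0, 3], r+c [9, 6, 4, 7, 11, 8, 14, 13] are all distinct, so no two queens attack.

(1,8) (2,4) (3,1) (4,3) (5,6) (6,2) (7,7) (8,5)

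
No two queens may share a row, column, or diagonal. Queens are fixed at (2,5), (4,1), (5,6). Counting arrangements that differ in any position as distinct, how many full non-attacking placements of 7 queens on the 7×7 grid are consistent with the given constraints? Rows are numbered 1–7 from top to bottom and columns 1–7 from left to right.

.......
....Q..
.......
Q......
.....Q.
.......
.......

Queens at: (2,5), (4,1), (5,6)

Branch on row 1: col 3 → 0; col 7 → 1.
Sum: 0 + 1 = 1.

1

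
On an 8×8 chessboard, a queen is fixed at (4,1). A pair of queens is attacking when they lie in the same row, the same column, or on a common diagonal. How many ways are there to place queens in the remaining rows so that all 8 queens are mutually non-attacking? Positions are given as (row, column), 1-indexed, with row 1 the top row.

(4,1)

18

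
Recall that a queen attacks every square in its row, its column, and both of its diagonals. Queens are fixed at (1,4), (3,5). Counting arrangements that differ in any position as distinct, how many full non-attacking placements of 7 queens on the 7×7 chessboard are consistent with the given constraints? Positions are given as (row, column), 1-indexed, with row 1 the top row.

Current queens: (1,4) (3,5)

Branch on row 2: col 1 → 1; col 2 → 0; col 7 → 1.
Sum: 1 + 0 + 1 = 2.

2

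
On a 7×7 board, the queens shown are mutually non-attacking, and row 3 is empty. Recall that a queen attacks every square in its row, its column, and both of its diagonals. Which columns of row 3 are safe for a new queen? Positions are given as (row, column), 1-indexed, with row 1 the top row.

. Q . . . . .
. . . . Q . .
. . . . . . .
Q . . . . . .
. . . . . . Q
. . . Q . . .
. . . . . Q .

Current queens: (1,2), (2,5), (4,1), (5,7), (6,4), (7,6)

(1,2) attacks row 3 at column 2 and diagonals 4.
(2,5) attacks row 3 at column 5 and diagonals 4, 6.
(4,1) attacks row 3 at column 1 and diagonals 2.
(5,7) attacks row 3 at column 7 and diagonals 5.
(6,4) attacks row 3 at column 4 and diagonals 1, 7.
(7,6) attacks row 3 at column 6 and diagonals 2.
Attacked columns: {1, 2, 4, 5, 6, 7}. Safe: {3}.

columns 3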